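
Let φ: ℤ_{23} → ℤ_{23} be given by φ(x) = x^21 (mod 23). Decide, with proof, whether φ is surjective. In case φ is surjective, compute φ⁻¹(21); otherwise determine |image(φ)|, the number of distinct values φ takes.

11

Since 23 is prime, the nonzero elements of ℤ_{23} form a cyclic group of order 22.
As gcd(21, 22) = 1, raising to the 21st power is a bijection on this group: if u^21 ≡ v^21 then (uv^{−1})^21 = 1, and the only element of order dividing gcd(21, 22) = 1 is 1, so u = v.
With φ(0) = 0 this makes φ injective on all of ℤ_{23}, hence bijective (finite equal-size domain and codomain). In particular φ is surjective.
Since φ is surjective, we find the preimage of 21. The inverse of x ↦ x^21 on (ℤ_{23})^× is x ↦ x^21, because 21·21 = 441 = 20·22 + 1 ≡ 1 (mod 22) and x^{22} = 1 for x ≠ 0 (Fermat). So φ⁻¹(21) = 21^21 mod 23.
Repeated squaring mod 23: 21^1 ≡ 21, 21^2 ≡ 21² = 441 ≡ 4, 21^4 ≡ 4² = 16, 21^8 ≡ 16² = 256 ≡ 3, 21^16 ≡ 3² = 9. Since 21 = 16 + 4 + 1, 21^21 ≡ 9·16·21: 9·16 = 144 ≡ 6, then 6·21 = 126 ≡ 11. So 21^21 ≡ 11 (mod 23).
Hence φ⁻¹(21) = 11.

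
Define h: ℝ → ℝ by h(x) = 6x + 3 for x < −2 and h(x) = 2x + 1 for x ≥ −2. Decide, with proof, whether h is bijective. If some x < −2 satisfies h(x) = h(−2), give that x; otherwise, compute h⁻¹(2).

Both pieces are strictly increasing (slopes 6 and 2), so each is injective on its own interval.
The left piece maps (−∞, −2) onto (−∞, −9); the right piece maps [−2, ∞) onto [−3, ∞).
The images leave a gap (−9 has no preimage), so h is not surjective, hence not bijective.
Because the two images are disjoint, no x < −2 has h(x) = h(−2), so we compute h⁻¹(2): 2 lies in [−3, ∞), so solve 2x + 1 = 2: x = (2 − 1)/2 = 1/2.

1/2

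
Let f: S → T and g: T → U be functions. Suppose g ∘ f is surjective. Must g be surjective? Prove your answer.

surjective

Let c ∈ U. Since g ∘ f is surjective, some a ∈ S has g(f(a)) = c. Then b = f(a) ∈ T satisfies g(b) = c. So g is surjective.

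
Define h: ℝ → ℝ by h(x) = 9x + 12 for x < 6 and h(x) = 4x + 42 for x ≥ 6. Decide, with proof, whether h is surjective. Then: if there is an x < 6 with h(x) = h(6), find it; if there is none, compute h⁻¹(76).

Both pieces are strictly increasing (slopes 9 and 4), so each is injective on its own interval.
The left piece maps (−∞, 6) onto (−∞, 66); the right piece maps [6, ∞) onto [66, ∞).
These images together cover ℝ, so h is surjective.
Because the two images are disjoint, no x < 6 has h(x) = h(6), so we compute h⁻¹(76): 76 lies in [66, ∞), so solve 4x + 42 = 76: x = (76 − 42)/4 = 17/2.

17/2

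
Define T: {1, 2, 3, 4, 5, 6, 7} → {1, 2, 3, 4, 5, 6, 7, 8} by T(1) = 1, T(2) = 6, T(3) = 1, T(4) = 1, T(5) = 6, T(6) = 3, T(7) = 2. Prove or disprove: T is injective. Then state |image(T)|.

4

T(1) = 1 = T(3) with 1 ≠ 3, so T is not injective.
The image of T is {1, 2, 3, 6}, which has 4 elements.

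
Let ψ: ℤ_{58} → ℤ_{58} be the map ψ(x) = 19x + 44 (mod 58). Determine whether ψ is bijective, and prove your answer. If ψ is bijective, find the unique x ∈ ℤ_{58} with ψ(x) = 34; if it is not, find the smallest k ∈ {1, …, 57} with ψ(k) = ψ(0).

30

Suppose ψ(x_1) = ψ(x_2) in ℤ_{58}. Then 19x_1 + 44 ≡ 19x_2 + 44 (mod 58), hence 19(x_1 − x_2) ≡ 0 (mod 58).
Since gcd(19, 58) = 1, 19 is invertible modulo 58, thus x_1 − x_2 ≡ 0 (mod 58), i.e. x_1 = x_2.
We now compute 19⁻¹ mod 58 explicitly. Euclid's algorithm: 58 = 3·19 + 1; back-substituting gives 1 = 55·19 − 18·58, so 19⁻¹ ≡ 55 (mod 58).
Then y ↦ 55(y − 44) is a two-sided inverse to ψ, so every y ∈ ℤ_{58} has a preimage.
Hence ψ is bijective.
Since ψ is bijective, we find ψ⁻¹(34): we need 19x ≡ 34 − 44 ≡ 48 (mod 58). Using 19⁻¹ = 55: x ≡ 55·48 = 2640 = 45·58 + 30, so x = 30.
Check: ψ(30) = 19·30 + 44 = 614 = 10·58 + 34 ≡ 34 (mod 58).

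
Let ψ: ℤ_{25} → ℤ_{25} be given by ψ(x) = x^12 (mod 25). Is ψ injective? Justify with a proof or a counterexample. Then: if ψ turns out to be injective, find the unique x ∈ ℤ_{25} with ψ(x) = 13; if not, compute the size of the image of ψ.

ψ(3): Repeated squaring mod 25: 3^1 ≡ 3, 3^2 ≡ 3² = 9, 3^4 ≡ 9² = 81 ≡ 6, 3^8 ≡ 6² = 36 ≡ 11. Since 12 = 8 + 4, 3^12 ≡ 11·6: 11·6 = 66 ≡ 16. So 3^12 ≡ 16 (mod 25).
ψ(4): Repeated squaring mod 25: 4^1 ≡ 4, 4^2 ≡ 4² = 16, 4^4 ≡ 16² = 256 ≡ 6, 4^8 ≡ 6² = 36 ≡ 11. Since 12 = 8 + 4, 4^12 ≡ 11·6: 11·6 = 66 ≡ 16. So 4^12 ≡ 16 (mod 25).
So ψ(3) = ψ(4) = 16 while 3 ≠ 4, so ψ is not injective.
Since ψ is not injective, we determine |image(ψ)|. Computing x^12 mod 25 for each x (by repeated squaring, reducing mod 25 at every step), the values ψ(0), ψ(1), …, ψ(24) are: 0, 1, 21, 16, 16, 0, 11, 1, 11, 6, 0, 21, 6, 6, 21, 0, 6, 11, 1, 11, 0, 16, 16, 21, 1.
The distinct values are {0, 1, 6, 11, 16, 21}; there are 6 of them.

6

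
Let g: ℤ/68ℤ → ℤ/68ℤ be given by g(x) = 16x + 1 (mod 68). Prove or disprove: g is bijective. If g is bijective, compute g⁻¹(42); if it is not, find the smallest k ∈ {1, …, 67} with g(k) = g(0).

17

By definition, g is injective when g(a) = g(b) forces a = b.
We have gcd(16, 68) = 4 > 1. Taking a = 0 and b = 17: g(0) = 1 and g(17) = 16·17 + 1 = 273 ≡ 1 (mod 68).
So g(0) = g(17) while 0 ≠ 17, so g is not injective, hence not bijective.
Since g is not bijective, we find the least positive k with g(k) = g(0): this means 16k ≡ 0 (mod 68), i.e. 68 ∣ 16k. Since gcd(16, 68) = 4, dividing through by 4 this holds exactly when 17 ∣ 4k, and as gcd(4, 17) = 1, exactly when 17 ∣ k.
The smallest positive such k is 17.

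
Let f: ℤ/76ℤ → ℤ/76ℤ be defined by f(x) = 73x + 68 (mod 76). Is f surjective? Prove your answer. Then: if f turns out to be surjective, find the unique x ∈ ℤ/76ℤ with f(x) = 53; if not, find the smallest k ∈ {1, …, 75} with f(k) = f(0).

Since gcd(73, 76) = 1, 73 is invertible modulo 76. Euclid's algorithm: 76 = 1·73 + 3, 73 = 24·3 + 1; back-substituting gives 1 = 25·73 − 24·76, so 73⁻¹ ≡ 25 (mod 76).
Then y ↦ 25(y − 68) is a two-sided inverse to f, so every y ∈ ℤ/76ℤ has a preimage.
So f is surjective.
Since f is surjective, we find f⁻¹(53): we need 73x ≡ 53 − 68 ≡ 61 (mod 76). Using 73⁻¹ = 25: x ≡ 25·61 = 1525 = 20·76 + 5, so x = 5.
Check: f(5) = 73·5 + 68 = 433 = 5·76 + 53 ≡ 53 (mod 76).

5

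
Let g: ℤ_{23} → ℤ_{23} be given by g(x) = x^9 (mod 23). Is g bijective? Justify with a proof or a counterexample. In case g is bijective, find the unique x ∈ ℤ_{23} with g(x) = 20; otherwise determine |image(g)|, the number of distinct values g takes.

Since 23 is prime, the nonzero elements of ℤ_{23} form a cyclic group of order 22.
As gcd(9, 22) = 1, raising to the 9th power is a bijection on this group: if a^9 ≡ b^9 then (ab^{−1})^9 = 1, and the only element of order dividing gcd(9, 22) = 1 is 1, so a = b.
With g(0) = 0 this makes g injective on all of ℤ_{23}, hence bijective (finite equal-size domain and codomain). In particular g is bijective.
Since g is bijective, we find the preimage of 20. The inverse of x ↦ x^9 on (ℤ_{23})^× is x ↦ x^5, because 9·5 = 45 = 2·22 + 1 ≡ 1 (mod 22) and x^{22} = 1 for x ≠ 0 (Fermat). So g⁻¹(20) = 20^5 mod 23.
Repeated squaring mod 23: 20^1 ≡ 20, 20^2 ≡ 20² = 400 ≡ 9, 20^4 ≡ 9² = 81 ≡ 12. Since 5 = 4 + 1, 20^5 ≡ 12·20: 12·20 = 240 ≡ 10. So 20^5 ≡ 10 (mod 23).
Hence g⁻¹(20) = 10.

10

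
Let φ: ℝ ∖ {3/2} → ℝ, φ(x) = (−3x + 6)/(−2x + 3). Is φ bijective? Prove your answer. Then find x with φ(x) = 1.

3

If φ(x) = 3/2, cross-multiplying gives −2(−3x + 6) = −3(−2x + 3), which simplifies to −12 = −9 — false.  So 3/2 has no preimage and φ is not surjective.
Therefore φ is not bijective.
Solving φ(x) = 1: cross-multiplying gives −3x + 6 = 1(−2x + 3), which rearranges to −1x = −3, so x = 3.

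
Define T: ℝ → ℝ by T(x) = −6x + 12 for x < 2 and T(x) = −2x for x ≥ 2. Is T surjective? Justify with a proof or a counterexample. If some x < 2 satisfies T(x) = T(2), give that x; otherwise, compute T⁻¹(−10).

Both pieces are strictly decreasing (slopes −6 and −2), so each is injective on its own interval.
The left piece maps (−∞, 2) onto (0, ∞); the right piece maps [2, ∞) onto (−∞, −4].
The union (0, ∞) ∪ (−∞, −4] omits the interval between 0 and −4; in particular 0 has no preimage. So T is not surjective.
Because the two images are disjoint, no x < 2 has T(x) = T(2), so we compute T⁻¹(−10): −10 lies in (−∞, −4], so solve −2x = −10: x = (−10 − 0)/(−2) = 5.

5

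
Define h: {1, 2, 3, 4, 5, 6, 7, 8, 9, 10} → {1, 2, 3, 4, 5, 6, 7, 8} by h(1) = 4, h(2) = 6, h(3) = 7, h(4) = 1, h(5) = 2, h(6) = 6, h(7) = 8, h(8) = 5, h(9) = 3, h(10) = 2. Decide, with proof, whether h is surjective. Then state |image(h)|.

Every element of the codomain has a preimage: 1 = h(4), 2 = h(5), 3 = h(9), 4 = h(1), 5 = h(8), 6 = h(2), 7 = h(3), 8 = h(7).
Therefore h is surjective.
The image of h is {1, 2, 3, 4, 5, 6, 7, 8}, which has 8 elements.

8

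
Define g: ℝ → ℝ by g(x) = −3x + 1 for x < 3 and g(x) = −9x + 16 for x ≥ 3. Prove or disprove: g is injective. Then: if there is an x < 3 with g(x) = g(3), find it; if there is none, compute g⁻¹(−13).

Both pieces are strictly decreasing (slopes −3 and −9), so each is injective on its own interval.
The left piece maps (−∞, 3) onto (−8, ∞); the right piece maps [3, ∞) onto (−∞, −11].
These images are disjoint, so no value is attained by both pieces. Thus g is injective.
Because the two images are disjoint, no x < 3 has g(x) = g(3), so we compute g⁻¹(−13): −13 lies in (−∞, −11], so solve −9x + 16 = −13: x = (−13 − 16)/(−9) = 29/9.

29/9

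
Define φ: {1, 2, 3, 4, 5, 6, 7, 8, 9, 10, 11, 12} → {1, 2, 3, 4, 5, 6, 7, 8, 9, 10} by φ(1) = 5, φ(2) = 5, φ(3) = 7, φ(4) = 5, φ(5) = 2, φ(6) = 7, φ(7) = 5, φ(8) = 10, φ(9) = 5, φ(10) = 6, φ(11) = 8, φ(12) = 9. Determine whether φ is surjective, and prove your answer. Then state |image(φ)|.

7

No element maps to 1, so φ is not surjective.
The image of φ is {2, 5, 6, 7, 8, 9, 10}, which has 7 elements.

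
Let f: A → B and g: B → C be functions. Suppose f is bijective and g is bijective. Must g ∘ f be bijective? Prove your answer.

bijective

Injectivity: if g(f(a)) = g(f(b)) then f(a) = f(b) (g injective) so a = b (f injective).
Surjectivity: for c ∈ C pick b with g(b) = c, then a with f(a) = b; then (g ∘ f)(a) = c.
So g ∘ f is bijective.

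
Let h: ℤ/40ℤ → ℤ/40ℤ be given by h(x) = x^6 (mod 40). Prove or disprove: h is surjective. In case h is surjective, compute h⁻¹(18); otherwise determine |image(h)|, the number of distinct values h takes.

6

h(4): Repeated squaring mod 40: 4^1 ≡ 4, 4^2 ≡ 4² = 16, 4^4 ≡ 16² = 256 ≡ 16. Since 6 = 4 + 2, 4^6 ≡ 16·16: 16·16 = 256 ≡ 16. So 4^6 ≡ 16 (mod 40).
h(6): Repeated squaring mod 40: 6^1 ≡ 6, 6^2 ≡ 6² = 36, 6^4 ≡ 36² = 1296 ≡ 16. Since 6 = 4 + 2, 6^6 ≡ 16·36: 16·36 = 576 ≡ 16. So 6^6 ≡ 16 (mod 40).
So h(4) = h(6) = 16 while 4 ≠ 6, hence h is not injective.
A non-injective map from the 40-element set ℤ/40ℤ to itself takes at most 39 distinct values, so it cannot be surjective. Thus h is not surjective.
Since h is not surjective, we determine |image(h)|. Computing x^6 mod 40 for each x (by repeated squaring, reducing mod 40 at every step), the values h(0), h(1), …, h(39) are: 0, 1, 24, 9, 16, 25, 16, 9, 24, 1, 0, 1, 24, 9, 16, 25, 16, 9, 24, 1, 0, 1, 24, 9, 16, 25, 16, 9, 24, 1, 0, 1, 24, 9, 16, 25, 16, 9, 24, 1.
The distinct values are {0, 1, 9, 16, 24, 25}; there are 6 of them.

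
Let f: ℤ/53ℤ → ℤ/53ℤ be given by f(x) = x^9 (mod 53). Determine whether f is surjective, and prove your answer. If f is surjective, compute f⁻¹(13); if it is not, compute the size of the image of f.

Since 53 is prime, the nonzero elements of ℤ/53ℤ form a cyclic group of order 52.
As gcd(9, 52) = 1, raising to the 9th power is a bijection on this group: if s^9 ≡ t^9 then (st^{−1})^9 = 1, and the only element of order dividing gcd(9, 52) = 1 is 1, so s = t.
With f(0) = 0 this makes f injective on all of ℤ/53ℤ, hence bijective (finite equal-size domain and codomain). In particular f is surjective.
Since f is surjective, we find the preimage of 13. The inverse of x ↦ x^9 on (ℤ/53ℤ)^× is x ↦ x^29, because 9·29 = 261 = 5·52 + 1 ≡ 1 (mod 52) and x^{52} = 1 for x ≠ 0 (Fermat). So f⁻¹(13) = 13^29 mod 53.
Repeated squaring mod 53: 13^1 ≡ 13, 13^2 ≡ 13² = 169 ≡ 10, 13^4 ≡ 10² = 100 ≡ 47, 13^8 ≡ 47² = 2209 ≡ 36, 13^16 ≡ 36² = 1296 ≡ 24. Since 29 = 16 + 8 + 4 + 1, 13^29 ≡ 24·36·47·13: 24·36 = 864 ≡ 16, then 16·47 = 752 ≡ 10, then 10·13 = 130 ≡ 24. So 13^29 ≡ 24 (mod 53).
Hence f⁻¹(13) = 24.

24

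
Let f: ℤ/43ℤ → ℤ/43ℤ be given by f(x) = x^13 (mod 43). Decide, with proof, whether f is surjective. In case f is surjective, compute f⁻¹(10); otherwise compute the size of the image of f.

Since 43 is prime, the nonzero elements of ℤ/43ℤ form a cyclic group of order 42.
As gcd(13, 42) = 1, raising to the 13th power is a bijection on this group: if s^13 ≡ t^13 then (st^{−1})^13 = 1, and the only element of order dividing gcd(13, 42) = 1 is 1, so s = t.
With f(0) = 0 this makes f injective on all of ℤ/43ℤ, hence bijective (finite equal-size domain and codomain). In particular f is surjective.
Since f is surjective, we find the preimage of 10. The inverse of x ↦ x^13 on (ℤ/43ℤ)^× is x ↦ x^13, because 13·13 = 169 = 4·42 + 1 ≡ 1 (mod 42) and x^{42} = 1 for x ≠ 0 (Fermat). So f⁻¹(10) = 10^13 mod 43.
Repeated squaring mod 43: 10^1 ≡ 10, 10^2 ≡ 10² = 100 ≡ 14, 10^4 ≡ 14² = 196 ≡ 24, 10^8 ≡ 24² = 576 ≡ 17. Since 13 = 8 + 4 + 1, 10^13 ≡ 17·24·10: 17·24 = 408 ≡ 21, then 21·10 = 210 ≡ 38. So 10^13 ≡ 38 (mod 43).
Hence f⁻¹(10) = 38.

38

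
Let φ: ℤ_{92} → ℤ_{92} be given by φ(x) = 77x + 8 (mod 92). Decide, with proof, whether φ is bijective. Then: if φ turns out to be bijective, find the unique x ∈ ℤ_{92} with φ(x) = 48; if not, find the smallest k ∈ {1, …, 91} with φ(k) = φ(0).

28

Recall: φ is injective if φ(s) = φ(t) implies s = t.
If φ(s) = φ(t), then 77s ≡ 77t (mod 92). Because gcd(77, 92) = 1, we may cancel 77 to get s ≡ t (mod 92).
We now compute 77⁻¹ mod 92 explicitly. Euclid's algorithm: 92 = 1·77 + 15, 77 = 5·15 + 2, 15 = 7·2 + 1; back-substituting gives 1 = 49·77 − 41·92, so 77⁻¹ ≡ 49 (mod 92).
Then y ↦ 49(y − 8) is a two-sided inverse to φ, so every y ∈ ℤ_{92} has a preimage.
Thus φ is bijective.
Since φ is bijective, we compute φ⁻¹(48): solve 77x + 8 ≡ 48 (mod 92), i.e. 77x ≡ 40 (mod 92).
Multiplying by 77⁻¹ = 49 gives x ≡ 49·40 = 1960 = 21·92 + 28 ≡ 28 (mod 92).
Check: φ(28) = 77·28 + 8 = 2164 = 23·92 + 48 ≡ 48 (mod 92).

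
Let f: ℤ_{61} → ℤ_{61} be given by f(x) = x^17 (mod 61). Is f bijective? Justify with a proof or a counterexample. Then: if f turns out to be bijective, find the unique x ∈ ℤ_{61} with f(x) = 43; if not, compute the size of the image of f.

Since 61 is prime, the nonzero elements of ℤ_{61} form a cyclic group of order 60.
As gcd(17, 60) = 1, raising to the 17th power is a bijection on this group: if x_1^17 ≡ x_2^17 then (x_1x_2^{−1})^17 = 1, and the only element of order dividing gcd(17, 60) = 1 is 1, so x_1 = x_2.
With f(0) = 0 this makes f injective on all of ℤ_{61}, hence bijective (finite equal-size domain and codomain). In particular f is bijective.
Since f is bijective, we find the preimage of 43. The inverse of x ↦ x^17 on (ℤ_{61})^× is x ↦ x^53, because 17·53 = 901 = 15·60 + 1 ≡ 1 (mod 60) and x^{60} = 1 for x ≠ 0 (Fermat). So f⁻¹(43) = 43^53 mod 61.
Repeated squaring mod 61: 43^1 ≡ 43, 43^2 ≡ 43² = 1849 ≡ 19, 43^4 ≡ 19² = 361 ≡ 56, 43^8 ≡ 56² = 3136 ≡ 25, 43^16 ≡ 25² = 625 ≡ 15, 43^32 ≡ 15² = 225 ≡ 42. Since 53 = 32 + 16 + 4 + 1, 43^53 ≡ 42·15·56·43: 42·15 = 630 ≡ 20, then 20·56 = 1120 ≡ 22, then 22·43 = 946 ≡ 31. So 43^53 ≡ 31 (mod 61).
Hence f⁻¹(43) = 31.

31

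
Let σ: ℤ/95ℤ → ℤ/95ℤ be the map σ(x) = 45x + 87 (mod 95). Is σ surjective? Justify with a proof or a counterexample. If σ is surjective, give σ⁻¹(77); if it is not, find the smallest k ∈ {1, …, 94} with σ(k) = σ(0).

19

Since gcd(45, 95) = 5, we have 45x ≡ 0 (mod 5) for all x, so σ(x) ≡ 2 (mod 5).
But 0 ≢ 2 (mod 5), so 0 ∈ ℤ/95ℤ has no preimage. Thus σ is not surjective.
Since σ is not surjective, we find the least positive k with σ(k) = σ(0): this means 45k ≡ 0 (mod 95), i.e. 95 ∣ 45k. Since gcd(45, 95) = 5, dividing through by 5 this holds exactly when 19 ∣ 9k, and as gcd(9, 19) = 1, exactly when 19 ∣ k.
The smallest positive such k is 19.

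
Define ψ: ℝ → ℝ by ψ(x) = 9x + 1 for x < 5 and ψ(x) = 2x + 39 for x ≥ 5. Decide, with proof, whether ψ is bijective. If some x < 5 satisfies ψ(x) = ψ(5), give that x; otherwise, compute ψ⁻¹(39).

Both pieces are strictly increasing (slopes 9 and 2), so each is injective on its own interval.
The left piece maps (−∞, 5) onto (−∞, 46); the right piece maps [5, ∞) onto [49, ∞).
The images leave a gap (46 has no preimage), so ψ is not surjective, hence not bijective.
Because the two images are disjoint, no x < 5 has ψ(x) = ψ(5), so we compute ψ⁻¹(39): 39 lies in (−∞, 46), so solve 9x + 1 = 39: x = (39 − 1)/9 = 38/9.

38/9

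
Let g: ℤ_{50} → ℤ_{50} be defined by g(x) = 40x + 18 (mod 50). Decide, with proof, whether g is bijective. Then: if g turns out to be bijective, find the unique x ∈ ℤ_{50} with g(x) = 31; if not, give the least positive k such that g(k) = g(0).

We have gcd(40, 50) = 10 > 1. Taking x_1 = 0 and x_2 = 5: g(0) = 18 and g(5) = 40·5 + 18 = 218 ≡ 18 (mod 50).
So g(0) = g(5) while 0 ≠ 5, thus g is not injective, hence not bijective.
Since g is not bijective, we find the least positive k with g(k) = g(0): this means 40k ≡ 0 (mod 50), i.e. 50 ∣ 40k. Since gcd(40, 50) = 10, dividing through by 10 this holds exactly when 5 ∣ 4k, and as gcd(4, 5) = 1, exactly when 5 ∣ k.
The smallest positive such k is 5.

5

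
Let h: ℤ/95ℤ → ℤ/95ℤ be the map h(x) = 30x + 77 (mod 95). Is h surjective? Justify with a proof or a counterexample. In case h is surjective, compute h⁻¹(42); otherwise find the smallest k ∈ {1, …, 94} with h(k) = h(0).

Recall: h is surjective if every y in the codomain equals h(x) for some x in the domain.
Since gcd(30, 95) = 5, we have 30x ≡ 0 (mod 5) for all x, so h(x) ≡ 2 (mod 5).
But 0 ≢ 2 (mod 5), so 0 ∈ ℤ/95ℤ has no preimage. Hence h is not surjective.
Since h is not surjective, we find the least positive k with h(k) = h(0): this means 30k ≡ 0 (mod 95), i.e. 95 ∣ 30k. Since gcd(30, 95) = 5, dividing through by 5 this holds exactly when 19 ∣ 6k, and as gcd(6, 19) = 1, exactly when 19 ∣ k.
The smallest positive such k is 19.

19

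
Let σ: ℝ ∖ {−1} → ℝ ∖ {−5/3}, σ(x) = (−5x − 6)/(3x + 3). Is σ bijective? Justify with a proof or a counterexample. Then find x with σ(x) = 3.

-15/14

Suppose σ(u) = σ(v). Cross-multiplying: (−5u − 6)(3v + 3) = (−5v − 6)(3u + 3).
Expanding both sides and cancelling the symmetric terms leaves 3·(u − v) = 0. Since 3 ≠ 0, u = v. Therefore σ is injective.
For any y ≠ −5/3, solving y(3x + 3) = −5x − 6 for x gives a well-defined x ≠ −1. So σ is surjective.
Thus σ is bijective.
Solving σ(x) = 3: cross-multiplying gives −5x − 6 = 3(3x + 3), which rearranges to −14x = 15, so x = −15/14.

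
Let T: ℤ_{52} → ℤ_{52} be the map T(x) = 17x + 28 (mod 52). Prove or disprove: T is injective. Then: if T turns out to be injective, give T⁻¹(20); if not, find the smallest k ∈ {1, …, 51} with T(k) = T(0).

24

Recall: injectivity means: for all u, v in the domain, T(u) = T(v) implies u = v.
If T(u) = T(v), then 17u ≡ 17v (mod 52). Because gcd(17, 52) = 1, we may cancel 17 to get u ≡ v (mod 52).
Hence T is injective.
We now compute 17⁻¹ mod 52 explicitly. Euclid's algorithm: 52 = 3·17 + 1; back-substituting gives 1 = 49·17 − 16·52, so 17⁻¹ ≡ 49 (mod 52).
Since T is injective, we find T⁻¹(20): we need 17x ≡ 20 − 28 ≡ 44 (mod 52). Using 17⁻¹ = 49: x ≡ 49·44 = 2156 = 41·52 + 24, so x = 24.
Check: T(24) = 17·24 + 28 = 436 = 8·52 + 20 ≡ 20 (mod 52).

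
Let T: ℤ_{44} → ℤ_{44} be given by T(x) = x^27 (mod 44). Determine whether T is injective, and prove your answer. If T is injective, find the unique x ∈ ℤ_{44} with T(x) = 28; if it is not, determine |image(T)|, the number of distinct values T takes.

T(0) = 0^27 = 0.
T(22): Repeated squaring mod 44: 22^1 ≡ 22, 22^2 ≡ 22² = 484 ≡ 0, 22^4 ≡ 0² = 0, 22^8 ≡ 0² = 0, 22^16 ≡ 0² = 0. Since 27 = 16 + 8 + 2 + 1, 22^27 ≡ 0·0·0·22: 0·0 = 0, then 0·0 = 0, then 0·22 = 0. So 22^27 ≡ 0 (mod 44).
So T(0) = T(22) = 0 while 0 ≠ 22, thus T is not injective.
Since T is not injective, we determine |image(T)|. Computing x^27 mod 44 for each x (by repeated squaring, reducing mod 44 at every step), the values T(0), T(1), …, T(43) are: 0, 1, 40, 31, 16, 25, 8, 39, 24, 37, 32, 11, 12, 29, 20, 27, 36, 41, 28, 35, 4, 21, 0, 23, 40, 9, 16, 3, 8, 17, 24, 15, 32, 33, 12, 7, 20, 5, 36, 19, 28, 13, 4, 43.
The distinct values are {0, 1, 3, 4, 5, 7, 8, 9, 11, 12, 13, 15, 16, 17, 19, 20, 21, 23, 24, 25, 27, 28, 29, 31, 32, 33, 35, 36, 37, 39, 40, 41, 43}; there are 33 of them.

33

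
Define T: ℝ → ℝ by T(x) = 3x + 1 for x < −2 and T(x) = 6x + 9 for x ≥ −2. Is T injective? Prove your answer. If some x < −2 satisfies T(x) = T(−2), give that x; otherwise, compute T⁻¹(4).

-5/6

Both pieces are strictly increasing (slopes 3 and 6), so each is injective on its own interval.
The left piece maps (−∞, −2) onto (−∞, −5); the right piece maps [−2, ∞) onto [−3, ∞).
These images are disjoint, so no value is attained by both pieces. Thus T is injective.
Because the two images are disjoint, no x < −2 has T(x) = T(−2), so we compute T⁻¹(4): 4 lies in [−3, ∞), so solve 6x + 9 = 4: x = (4 − 9)/6 = −5/6.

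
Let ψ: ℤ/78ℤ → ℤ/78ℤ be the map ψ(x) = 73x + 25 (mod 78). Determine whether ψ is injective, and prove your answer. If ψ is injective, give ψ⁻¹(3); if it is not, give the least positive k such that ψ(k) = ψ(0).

If ψ(x_1) = ψ(x_2), then 73x_1 ≡ 73x_2 (mod 78). Because gcd(73, 78) = 1, we may cancel 73 to get x_1 ≡ x_2 (mod 78).
Therefore ψ is injective.
We now compute 73⁻¹ mod 78 explicitly. Euclid's algorithm: 78 = 1·73 + 5, 73 = 14·5 + 3, 5 = 1·3 + 2, 3 = 1·2 + 1; back-substituting gives 1 = 31·73 − 29·78, so 73⁻¹ ≡ 31 (mod 78).
Since ψ is injective, we compute ψ⁻¹(3): solve 73x + 25 ≡ 3 (mod 78), i.e. 73x ≡ 56 (mod 78).
Multiplying by 73⁻¹ = 31 gives x ≡ 31·56 = 1736 = 22·78 + 20 ≡ 20 (mod 78).
Check: ψ(20) = 73·20 + 25 = 1485 = 19·78 + 3 ≡ 3 (mod 78).

20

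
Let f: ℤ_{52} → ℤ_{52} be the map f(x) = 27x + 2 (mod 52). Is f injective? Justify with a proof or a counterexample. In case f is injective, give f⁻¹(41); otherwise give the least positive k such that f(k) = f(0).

Recall: injectivity means: for all u, v in the domain, f(u) = f(v) implies u = v.
Suppose f(u) = f(v) in ℤ_{52}. Then 27u + 2 ≡ 27v + 2 (mod 52), thus 27(u − v) ≡ 0 (mod 52).
Since gcd(27, 52) = 1, 27 is invertible modulo 52, thus u − v ≡ 0 (mod 52), i.e. u = v.
Therefore f is injective.
We now compute 27⁻¹ mod 52 explicitly. Euclid's algorithm: 52 = 1·27 + 25, 27 = 1·25 + 2, 25 = 12·2 + 1; back-substituting gives 1 = 27·27 − 14·52, so 27⁻¹ ≡ 27 (mod 52).
Since f is injective, we find f⁻¹(41): we need 27x ≡ 41 − 2 ≡ 39 (mod 52). Using 27⁻¹ = 27: x ≡ 27·39 = 1053 = 20·52 + 13, so x = 13.
Check: f(13) = 27·13 + 2 = 353 = 6·52 + 41 ≡ 41 (mod 52).

13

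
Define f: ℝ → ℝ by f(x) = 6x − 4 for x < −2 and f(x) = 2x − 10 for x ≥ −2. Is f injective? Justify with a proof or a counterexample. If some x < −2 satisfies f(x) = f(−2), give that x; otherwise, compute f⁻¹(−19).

-5/2

Both pieces are strictly increasing (slopes 6 and 2), so each is injective on its own interval.
The left piece maps (−∞, −2) onto (−∞, −16); the right piece maps [−2, ∞) onto [−14, ∞).
These images are disjoint, so no value is attained by both pieces. Thus f is injective.
Because the two images are disjoint, no x < −2 has f(x) = f(−2), so we compute f⁻¹(−19): −19 lies in (−∞, −16), so solve 6x − 4 = −19: x = (−19 + 4)/6 = −5/2.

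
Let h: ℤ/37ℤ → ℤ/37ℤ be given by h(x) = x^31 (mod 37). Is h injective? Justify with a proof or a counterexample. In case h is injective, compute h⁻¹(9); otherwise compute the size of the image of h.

16

Since 37 is prime, the nonzero elements of ℤ/37ℤ form a cyclic group of order 36.
As gcd(31, 36) = 1, raising to the 31st power is a bijection on this group: if s^31 ≡ t^31 then (st^{−1})^31 = 1, and the only element of order dividing gcd(31, 36) = 1 is 1, so s = t.
With h(0) = 0 this makes h injective on all of ℤ/37ℤ, hence bijective (finite equal-size domain and codomain). In particular h is injective.
Since h is injective, we find the preimage of 9. The inverse of x ↦ x^31 on (ℤ/37ℤ)^× is x ↦ x^7, because 31·7 = 217 = 6·36 + 1 ≡ 1 (mod 36) and x^{36} = 1 for x ≠ 0 (Fermat). So h⁻¹(9) = 9^7 mod 37.
Repeated squaring mod 37: 9^1 ≡ 9, 9^2 ≡ 9² = 81 ≡ 7, 9^4 ≡ 7² = 49 ≡ 12. Since 7 = 4 + 2 + 1, 9^7 ≡ 12·7·9: 12·7 = 84 ≡ 10, then 10·9 = 90 ≡ 16. So 9^7 ≡ 16 (mod 37).
Hence h⁻¹(9) = 16.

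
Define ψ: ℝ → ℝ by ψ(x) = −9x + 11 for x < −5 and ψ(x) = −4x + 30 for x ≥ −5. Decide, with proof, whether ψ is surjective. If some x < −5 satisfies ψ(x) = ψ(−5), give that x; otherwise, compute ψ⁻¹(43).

-13/4

Both pieces are strictly decreasing (slopes −9 and −4), so each is injective on its own interval.
The left piece maps (−∞, −5) onto (56, ∞); the right piece maps [−5, ∞) onto (−∞, 50].
The union (56, ∞) ∪ (−∞, 50] omits the interval between 56 and 50; in particular 56 has no preimage. So ψ is not surjective.
Because the two images are disjoint, no x < −5 has ψ(x) = ψ(−5), so we compute ψ⁻¹(43): 43 lies in (−∞, 50], so solve −4x + 30 = 43: x = (43 − 30)/(−4) = −13/4.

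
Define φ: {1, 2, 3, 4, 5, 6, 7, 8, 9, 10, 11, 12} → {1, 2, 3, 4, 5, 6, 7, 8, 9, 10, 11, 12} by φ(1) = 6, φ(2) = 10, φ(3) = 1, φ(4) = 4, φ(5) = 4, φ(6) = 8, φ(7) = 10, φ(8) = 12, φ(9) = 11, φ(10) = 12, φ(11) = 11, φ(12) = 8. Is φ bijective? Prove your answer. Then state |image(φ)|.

7

φ(4) = 4 = φ(5) with 4 ≠ 5, so φ is not injective, hence not bijective.
The image of φ is {1, 4, 6, 8, 10, 11, 12}, which has 7 elements.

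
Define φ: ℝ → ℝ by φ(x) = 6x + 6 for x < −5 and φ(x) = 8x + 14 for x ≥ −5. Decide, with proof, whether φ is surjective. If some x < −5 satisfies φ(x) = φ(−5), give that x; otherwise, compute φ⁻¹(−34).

Both pieces are strictly increasing (slopes 6 and 8), so each is injective on its own interval.
The left piece maps (−∞, −5) onto (−∞, −24); the right piece maps [−5, ∞) onto [−26, ∞).
The union (−∞, −24) ∪ [−26, ∞) covers ℝ, so φ is surjective.
For the follow-up: the images overlap, so an x < −5 with φ(x) = φ(−5) exists. φ(−5) = −26; solving 6x + 6 = −26 for x < −5 gives x = (−26 − 6)/6 = −16/3.

-16/3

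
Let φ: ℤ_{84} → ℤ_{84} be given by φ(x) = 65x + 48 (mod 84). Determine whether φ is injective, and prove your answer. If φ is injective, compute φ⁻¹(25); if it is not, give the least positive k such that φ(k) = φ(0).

41

If φ(a) = φ(b), then 65a ≡ 65b (mod 84). Because gcd(65, 84) = 1, we may cancel 65 to get a ≡ b (mod 84).
Hence φ is injective.
We now compute 65⁻¹ mod 84 explicitly. Euclid's algorithm: 84 = 1·65 + 19, 65 = 3·19 + 8, 19 = 2·8 + 3, 8 = 2·3 + 2, 3 = 1·2 + 1; back-substituting gives 1 = 53·65 − 41·84, so 65⁻¹ ≡ 53 (mod 84).
Since φ is injective, we find φ⁻¹(25): we need 65x ≡ 25 − 48 ≡ 61 (mod 84). Using 65⁻¹ = 53: x ≡ 53·61 = 3233 = 38·84 + 41, so x = 41.
Check: φ(41) = 65·41 + 48 = 2713 = 32·84 + 25 ≡ 25 (mod 84).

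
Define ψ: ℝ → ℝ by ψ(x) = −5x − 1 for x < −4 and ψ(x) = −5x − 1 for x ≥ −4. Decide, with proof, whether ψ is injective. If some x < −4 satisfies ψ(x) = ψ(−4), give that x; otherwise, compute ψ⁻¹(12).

-13/5

Both pieces are strictly decreasing (slopes −5 and −5), so each is injective on its own interval.
The left piece maps (−∞, −4) onto (19, ∞); the right piece maps [−4, ∞) onto (−∞, 19].
These images are disjoint, so no value is attained by both pieces. Therefore ψ is injective.
Because the two images are disjoint, no x < −4 has ψ(x) = ψ(−4), so we compute ψ⁻¹(12): 12 lies in (−∞, 19], so solve −5x − 1 = 12: x = (12 + 1)/(−5) = −13/5.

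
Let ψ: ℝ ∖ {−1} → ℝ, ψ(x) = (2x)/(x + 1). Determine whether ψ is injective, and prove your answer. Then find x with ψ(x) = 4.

-2

Suppose ψ(u) = ψ(v). Cross-multiplying: (2u)(v + 1) = (2v)(u + 1).
Expanding both sides and cancelling the symmetric terms leaves 2·(u − v) = 0. Since 2 ≠ 0, u = v. Therefore ψ is injective.
Solving ψ(x) = 4: cross-multiplying gives 2x = 4(x + 1), which rearranges to −2x = 4, so x = −2.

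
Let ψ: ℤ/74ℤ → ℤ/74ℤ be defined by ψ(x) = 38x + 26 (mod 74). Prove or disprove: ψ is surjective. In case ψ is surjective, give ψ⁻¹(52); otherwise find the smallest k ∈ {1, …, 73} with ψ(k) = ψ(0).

37

Since gcd(38, 74) = 2, we have 38x ≡ 0 (mod 2) for all x, so ψ(x) ≡ 0 (mod 2).
But 1 ≢ 0 (mod 2), so 1 ∈ ℤ/74ℤ has no preimage. Hence ψ is not surjective.
Since ψ is not surjective, we find the least positive k with ψ(k) = ψ(0): this means 38k ≡ 0 (mod 74), i.e. 74 ∣ 38k. Since gcd(38, 74) = 2, dividing through by 2 this holds exactly when 37 ∣ 19k, and as gcd(19, 37) = 1, exactly when 37 ∣ k.
The smallest positive such k is 37.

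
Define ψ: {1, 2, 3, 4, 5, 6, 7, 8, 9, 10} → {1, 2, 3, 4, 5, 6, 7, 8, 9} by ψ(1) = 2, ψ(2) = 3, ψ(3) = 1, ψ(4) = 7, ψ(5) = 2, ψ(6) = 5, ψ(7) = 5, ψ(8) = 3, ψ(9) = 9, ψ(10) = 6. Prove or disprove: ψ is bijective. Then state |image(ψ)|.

7

ψ(1) = 2 = ψ(5) with 1 ≠ 5, so ψ is not injective, hence not bijective.
The image of ψ is {1, 2, 3, 5, 6, 7, 9}, which has 7 elements.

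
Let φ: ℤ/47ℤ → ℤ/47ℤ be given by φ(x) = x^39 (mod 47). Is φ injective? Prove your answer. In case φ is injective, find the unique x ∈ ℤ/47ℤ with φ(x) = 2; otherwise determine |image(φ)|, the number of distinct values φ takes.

14

Since 47 is prime, the nonzero elements of ℤ/47ℤ form a cyclic group of order 46.
As gcd(39, 46) = 1, raising to the 39th power is a bijection on this group: if x_1^39 ≡ x_2^39 then (x_1x_2^{−1})^39 = 1, and the only element of order dividing gcd(39, 46) = 1 is 1, so x_1 = x_2.
With φ(0) = 0 this makes φ injective on all of ℤ/47ℤ, hence bijective (finite equal-size domain and codomain). In particular φ is injective.
Since φ is injective, we find the preimage of 2. The inverse of x ↦ x^39 on (ℤ/47ℤ)^× is x ↦ x^13, because 39·13 = 507 = 11·46 + 1 ≡ 1 (mod 46) and x^{46} = 1 for x ≠ 0 (Fermat). So φ⁻¹(2) = 2^13 mod 47.
Repeated squaring mod 47: 2^1 ≡ 2, 2^2 ≡ 2² = 4, 2^4 ≡ 4² = 16, 2^8 ≡ 16² = 256 ≡ 21. Since 13 = 8 + 4 + 1, 2^13 ≡ 21·16·2: 21·16 = 336 ≡ 7, then 7·2 = 14. So 2^13 ≡ 14 (mod 47).
Hence φ⁻¹(2) = 14.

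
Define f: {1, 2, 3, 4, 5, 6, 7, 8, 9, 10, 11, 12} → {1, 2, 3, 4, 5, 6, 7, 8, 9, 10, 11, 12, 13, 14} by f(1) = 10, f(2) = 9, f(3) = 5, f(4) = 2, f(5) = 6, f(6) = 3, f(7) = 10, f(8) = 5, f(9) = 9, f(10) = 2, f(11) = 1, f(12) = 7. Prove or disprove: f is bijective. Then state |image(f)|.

8

f(1) = 10 = f(7) with 1 ≠ 7, so f is not injective, hence not bijective.
The image of f is {1, 2, 3, 5, 6, 7, 9, 10}, which has 8 elements.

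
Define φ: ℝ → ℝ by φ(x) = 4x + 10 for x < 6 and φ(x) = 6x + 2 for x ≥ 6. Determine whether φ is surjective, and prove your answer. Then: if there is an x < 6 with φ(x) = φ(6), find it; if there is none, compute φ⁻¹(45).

Both pieces are strictly increasing (slopes 4 and 6), so each is injective on its own interval.
The left piece maps (−∞, 6) onto (−∞, 34); the right piece maps [6, ∞) onto [38, ∞).
The union (−∞, 34) ∪ [38, ∞) omits the interval between 34 and 38; in particular 34 has no preimage. So φ is not surjective.
Because the two images are disjoint, no x < 6 has φ(x) = φ(6), so we compute φ⁻¹(45): 45 lies in [38, ∞), so solve 6x + 2 = 45: x = (45 − 2)/6 = 43/6.

43/6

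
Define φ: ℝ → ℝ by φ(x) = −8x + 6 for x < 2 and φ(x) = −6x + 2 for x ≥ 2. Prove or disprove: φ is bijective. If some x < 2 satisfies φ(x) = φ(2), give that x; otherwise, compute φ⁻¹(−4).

5/4

Both pieces are strictly decreasing (slopes −8 and −6), so each is injective on its own interval.
The left piece maps (−∞, 2) onto (−10, ∞); the right piece maps [2, ∞) onto (−∞, −10].
Since −10 = −10, the images partition ℝ: φ is injective and surjective, hence bijective.
Because the two images are disjoint, no x < 2 has φ(x) = φ(2), so we compute φ⁻¹(−4): −4 lies in (−10, ∞), so solve −8x + 6 = −4: x = (−4 − 6)/(−8) = 5/4.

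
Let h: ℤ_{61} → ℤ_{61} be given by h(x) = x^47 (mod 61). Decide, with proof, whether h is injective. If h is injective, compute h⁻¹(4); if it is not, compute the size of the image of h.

39

Since 61 is prime, the nonzero elements of ℤ_{61} form a cyclic group of order 60.
As gcd(47, 60) = 1, raising to the 47th power is a bijection on this group: if x_1^47 ≡ x_2^47 then (x_1x_2^{−1})^47 = 1, and the only element of order dividing gcd(47, 60) = 1 is 1, so x_1 = x_2.
With h(0) = 0 this makes h injective on all of ℤ_{61}, hence bijective (finite equal-size domain and codomain). In particular h is injective.
Since h is injective, we find the preimage of 4. The inverse of x ↦ x^47 on (ℤ_{61})^× is x ↦ x^23, because 47·23 = 1081 = 18·60 + 1 ≡ 1 (mod 60) and x^{60} = 1 for x ≠ 0 (Fermat). So h⁻¹(4) = 4^23 mod 61.
Repeated squaring mod 61: 4^1 ≡ 4, 4^2 ≡ 4² = 16, 4^4 ≡ 16² = 256 ≡ 12, 4^8 ≡ 12² = 144 ≡ 22, 4^16 ≡ 22² = 484 ≡ 57. Since 23 = 16 + 4 + 2 + 1, 4^23 ≡ 57·12·16·4: 57·12 = 684 ≡ 13, then 13·16 = 208 ≡ 25, then 25·4 = 100 ≡ 39. So 4^23 ≡ 39 (mod 61).
Hence h⁻¹(4) = 39.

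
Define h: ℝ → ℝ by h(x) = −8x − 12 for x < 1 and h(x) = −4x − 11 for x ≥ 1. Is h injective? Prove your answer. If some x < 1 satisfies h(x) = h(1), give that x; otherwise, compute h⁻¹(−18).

3/8

Both pieces are strictly decreasing (slopes −8 and −4), so each is injective on its own interval.
The left piece maps (−∞, 1) onto (−20, ∞); the right piece maps [1, ∞) onto (−∞, −15].
These images overlap. In particular h(1) = −15 (right piece), and solving −8x − 12 = −15 on the left piece gives x = 3/8 < 1.
So h(3/8) = h(1) with 3/8 ≠ 1, and h is not injective. This x = 3/8 is the requested value below 1.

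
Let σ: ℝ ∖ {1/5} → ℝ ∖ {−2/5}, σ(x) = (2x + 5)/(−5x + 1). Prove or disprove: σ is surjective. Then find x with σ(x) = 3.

-2/17

For any y ≠ −2/5, solving y(−5x + 1) = 2x + 5 for x gives a well-defined x ≠ 1/5. So σ is surjective.
Solving σ(x) = 3: cross-multiplying gives 2x + 5 = 3(−5x + 1), which rearranges to 17x = −2, so x = −2/17.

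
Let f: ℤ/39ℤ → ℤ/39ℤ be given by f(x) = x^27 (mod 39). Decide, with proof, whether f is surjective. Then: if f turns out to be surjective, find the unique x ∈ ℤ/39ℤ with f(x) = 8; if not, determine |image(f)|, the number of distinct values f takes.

f(2): Repeated squaring mod 39: 2^1 ≡ 2, 2^2 ≡ 2² = 4, 2^4 ≡ 4² = 16, 2^8 ≡ 16² = 256 ≡ 22, 2^16 ≡ 22² = 484 ≡ 16. Since 27 = 16 + 8 + 2 + 1, 2^27 ≡ 16·22·4·2: 16·22 = 352 ≡ 1, then 1·4 = 4, then 4·2 = 8. So 2^27 ≡ 8 (mod 39).
f(5): Repeated squaring mod 39: 5^1 ≡ 5, 5^2 ≡ 5² = 25, 5^4 ≡ 25² = 625 ≡ 1, 5^8 ≡ 1² = 1, 5^16 ≡ 1² = 1. Since 27 = 16 + 8 + 2 + 1, 5^27 ≡ 1·1·25·5: 1·1 = 1, then 1·25 = 25, then 25·5 = 125 ≡ 8. So 5^27 ≡ 8 (mod 39).
So f(2) = f(5) = 8 while 2 ≠ 5, hence f is not injective.
A non-injective map from the 39-element set ℤ/39ℤ to itself takes at most 38 distinct values, so it cannot be surjective. Thus f is not surjective.
Since f is not surjective, we determine |image(f)|. Computing x^27 mod 39 for each x (by repeated squaring, reducing mod 39 at every step), the values f(0), f(1), …, f(38) are: 0, 1, 8, 27, 25, 8, 21, 31, 5, 27, 25, 5, 12, 13, 14, 21, 1, 38, 21, 34, 5, 18, 1, 38, 18, 25, 26, 27, 34, 14, 12, 34, 8, 18, 31, 14, 12, 31, 38.
The distinct values are {0, 1, 5, 8, 12, 13, 14, 18, 21, 25, 26, 27, 31, 34, 38}; there are 15 of them.

15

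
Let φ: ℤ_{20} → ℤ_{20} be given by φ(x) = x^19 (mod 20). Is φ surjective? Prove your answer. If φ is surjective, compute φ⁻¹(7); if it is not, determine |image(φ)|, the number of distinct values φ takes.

15

φ(0) = 0^19 = 0.
φ(10): Repeated squaring mod 20: 10^1 ≡ 10, 10^2 ≡ 10² = 100 ≡ 0, 10^4 ≡ 0² = 0, 10^8 ≡ 0² = 0, 10^16 ≡ 0² = 0. Since 19 = 16 + 2 + 1, 10^19 ≡ 0·0·10: 0·0 = 0, then 0·10 = 0. So 10^19 ≡ 0 (mod 20).
So φ(0) = φ(10) = 0 while 0 ≠ 10, hence φ is not injective.
A non-injective map from the 20-element set ℤ_{20} to itself takes at most 19 distinct values, so it cannot be surjective. Therefore φ is not surjective.
Since φ is not surjective, we determine |image(φ)|. Computing x^19 mod 20 for each x (by repeated squaring, reducing mod 20 at every step), the values φ(0), φ(1), …, φ(19) are: 0, 1, 8, 7, 4, 5, 16, 3, 12, 9, 0, 11, 8, 17, 4, 15, 16, 13, 12, 19.
The distinct values are {0, 1, 3, 4, 5, 7, 8, 9, 11, 12, 13, 15, 16, 17, 19}; there are 15 of them.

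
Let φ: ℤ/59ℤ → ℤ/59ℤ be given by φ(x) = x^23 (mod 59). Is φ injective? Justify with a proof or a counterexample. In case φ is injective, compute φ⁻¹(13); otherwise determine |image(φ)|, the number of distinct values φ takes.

10

Since 59 is prime, the nonzero elements of ℤ/59ℤ form a cyclic group of order 58.
As gcd(23, 58) = 1, raising to the 23rd power is a bijection on this group: if a^23 ≡ b^23 then (ab^{−1})^23 = 1, and the only element of order dividing gcd(23, 58) = 1 is 1, so a = b.
With φ(0) = 0 this makes φ injective on all of ℤ/59ℤ, hence bijective (finite equal-size domain and codomain). In particular φ is injective.
Since φ is injective, we find the preimage of 13. The inverse of x ↦ x^23 on (ℤ/59ℤ)^× is x ↦ x^53, because 23·53 = 1219 = 21·58 + 1 ≡ 1 (mod 58) and x^{58} = 1 for x ≠ 0 (Fermat). So φ⁻¹(13) = 13^53 mod 59.
Repeated squaring mod 59: 13^1 ≡ 13, 13^2 ≡ 13² = 169 ≡ 51, 13^4 ≡ 51² = 2601 ≡ 5, 13^8 ≡ 5² = 25, 13^16 ≡ 25² = 625 ≡ 35, 13^32 ≡ 35² = 1225 ≡ 45. Since 53 = 32 + 16 + 4 + 1, 13^53 ≡ 45·35·5·13: 45·35 = 1575 ≡ 41, then 41·5 = 205 ≡ 28, then 28·13 = 364 ≡ 10. So 13^53 ≡ 10 (mod 59).
Hence φ⁻¹(13) = 10.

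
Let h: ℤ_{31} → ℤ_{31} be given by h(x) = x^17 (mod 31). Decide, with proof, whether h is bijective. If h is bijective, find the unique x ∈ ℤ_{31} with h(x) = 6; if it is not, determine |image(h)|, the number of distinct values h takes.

Since 31 is prime, the nonzero elements of ℤ_{31} form a cyclic group of order 30.
As gcd(17, 30) = 1, raising to the 17th power is a bijection on this group: if x_1^17 ≡ x_2^17 then (x_1x_2^{−1})^17 = 1, and the only element of order dividing gcd(17, 30) = 1 is 1, so x_1 = x_2.
With h(0) = 0 this makes h injective on all of ℤ_{31}, hence bijective (finite equal-size domain and codomain). In particular h is bijective.
Since h is bijective, we find the preimage of 6. The inverse of x ↦ x^17 on (ℤ_{31})^× is x ↦ x^23, because 17·23 = 391 = 13·30 + 1 ≡ 1 (mod 30) and x^{30} = 1 for x ≠ 0 (Fermat). So h⁻¹(6) = 6^23 mod 31.
Repeated squaring mod 31: 6^1 ≡ 6, 6^2 ≡ 6² = 36 ≡ 5, 6^4 ≡ 5² = 25, 6^8 ≡ 25² = 625 ≡ 5, 6^16 ≡ 5² = 25. Since 23 = 16 + 4 + 2 + 1, 6^23 ≡ 25·25·5·6: 25·25 = 625 ≡ 5, then 5·5 = 25, then 25·6 = 150 ≡ 26. So 6^23 ≡ 26 (mod 31).
Hence h⁻¹(6) = 26.

26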